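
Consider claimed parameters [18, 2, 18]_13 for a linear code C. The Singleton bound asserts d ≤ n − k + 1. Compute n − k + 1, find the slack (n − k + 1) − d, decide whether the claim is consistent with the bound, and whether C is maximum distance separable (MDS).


Singleton RHS = n − k + 1 = 17, slack = -1, bound violated (no such code; not MDS).

Singleton bound: d ≤ n − k + 1.
Here n = 18, k = 2, so n − k + 1 = 17.
Given d = 18, check d ≤ 17: NO.
Slack = (n − k + 1) − d = -1.
The slack is negative: d = 18 exceeds n − k + 1 = 17 by 1, so the Singleton bound is violated and no linear [18, 2, 18]_13 code can exist. In particular it is not MDS (MDS requires d = n − k + 1 exactly).
Description: the claimed parameters are [18, 2, 18]_13; such a code would be impossible (violates the Singleton bound).


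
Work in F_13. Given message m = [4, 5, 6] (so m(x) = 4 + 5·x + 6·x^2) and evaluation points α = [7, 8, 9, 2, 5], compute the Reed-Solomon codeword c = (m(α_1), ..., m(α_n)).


c = [8, 12, 2, 12, 10]

Message polynomial: m(x) = 4 + 5·x + 6·x^2 (mod 13).
For each evaluation point α_i, compute m(α_i) mod 13:
  α_1 = 7: Horner steps 6 → 8 → 8, so m(7) = 8.
  α_2 = 8: Horner steps 6 → 1 → 12, so m(8) = 12.
  α_3 = 9: Horner steps 6 → 7 → 2, so m(9) = 2.
  α_4 = 2: Horner steps 6 → 4 → 12, so m(2) = 12.
  α_5 = 5: Horner steps 6 → 9 → 10, so m(5) = 10.
Codeword c = [8, 12, 2, 12, 10] ∈ F_13^5.


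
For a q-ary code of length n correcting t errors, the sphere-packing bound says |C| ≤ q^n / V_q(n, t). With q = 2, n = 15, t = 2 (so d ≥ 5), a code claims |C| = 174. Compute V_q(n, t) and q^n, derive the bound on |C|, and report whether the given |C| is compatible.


V_q(n, t) = 121, q^n = 32768, Hamming bound = 270, |C| = 174 ≤ bound (satisfied).

Step 1: Compute V_q(n, t) = Σ_{j=0}^2 C(n, j) (q−1)^j.
  j = 0: C(15,0)·(1)^0 = 1·1 = 1.
  j = 1: C(15,1)·(1)^1 = 15·1 = 15.
  j = 2: C(15,2)·(1)^2 = 105·1 = 105.
  V_q(n, t) = 1 + 15 + 105 = 121.
Step 2: q^n = 2^15 = 32768.
Step 3: Hamming bound ⌊q^n / V_q(n,t)⌋ = ⌊32768/121⌋ = 270.
Step 4: Compare |C| = 174 to 270: satisfied.
The claimed |C| lies below the Hamming bound.


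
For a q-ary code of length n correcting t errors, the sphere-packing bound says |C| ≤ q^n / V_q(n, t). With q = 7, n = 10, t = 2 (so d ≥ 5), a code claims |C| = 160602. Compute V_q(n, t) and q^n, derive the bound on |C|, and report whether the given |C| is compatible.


V_q(n, t) = 1681, q^n = 282475249, Hamming bound = 168040, |C| = 160602 ≤ bound (satisfied).

Step 1: Compute V_q(n, t) = Σ_{j=0}^2 C(n, j) (q−1)^j.
  j = 0: C(10,0)·(6)^0 = 1·1 = 1.
  j = 1: C(10,1)·(6)^1 = 10·6 = 60.
  j = 2: C(10,2)·(6)^2 = 45·36 = 1620.
  V_q(n, t) = 1 + 60 + 1620 = 1681.
Step 2: q^n = 7^10 = 282475249.
Step 3: Hamming bound ⌊q^n / V_q(n,t)⌋ = ⌊282475249/1681⌋ = 168040.
Step 4: Compare |C| = 160602 to 168040: satisfied.
The claimed |C| lies below the Hamming bound.


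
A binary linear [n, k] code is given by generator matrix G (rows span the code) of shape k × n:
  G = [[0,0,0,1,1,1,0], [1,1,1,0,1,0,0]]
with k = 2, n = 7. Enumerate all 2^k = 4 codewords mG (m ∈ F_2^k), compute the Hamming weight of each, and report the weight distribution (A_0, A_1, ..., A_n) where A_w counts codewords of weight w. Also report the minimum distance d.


Weight distribution: A_0 = 1, A_3 = 1, A_4 = 1, A_5 = 1. Minimum distance d = 3.

Enumerate all 2^2 = 4 messages m ∈ F_2^2.
For each, compute codeword c = mG in F_2^7, then tally its weight.
  m = 00 → c = 0000000, weight = 0.
  m = 10 → c = 0001110, weight = 3.
  m = 01 → c = 1110100, weight = 4.
  m = 11 → c = 1111010, weight = 5.
Tally weights:
  weight 0: 1 codewords.
  weight 3: 1 codewords.
  weight 4: 1 codewords.
  weight 5: 1 codewords.
Minimum distance d = smallest w > 0 with A_w > 0 = 3.
Sanity: Σ A_w = 4 = 2^2 = 4 ✓.


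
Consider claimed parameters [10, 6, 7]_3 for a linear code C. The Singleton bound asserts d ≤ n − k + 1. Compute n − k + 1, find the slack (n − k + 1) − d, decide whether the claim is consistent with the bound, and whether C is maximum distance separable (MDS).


Singleton RHS = n − k + 1 = 5, slack = -2, bound violated (no such code; not MDS).

Singleton bound: d ≤ n − k + 1.
Here n = 10, k = 6, so n − k + 1 = 5.
Given d = 7, check d ≤ 5: NO.
Slack = (n − k + 1) − d = -2.
The slack is negative: d = 7 exceeds n − k + 1 = 5 by 2, so the Singleton bound is violated and no linear [10, 6, 7]_3 code can exist. In particular it is not MDS (MDS requires d = n − k + 1 exactly).
Description: the claimed parameters are [10, 6, 7]_3; such a code would be impossible (violates the Singleton bound).


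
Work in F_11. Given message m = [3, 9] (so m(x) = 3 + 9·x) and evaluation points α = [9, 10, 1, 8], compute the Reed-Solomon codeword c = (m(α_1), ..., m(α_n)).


c = [7, 5, 1, 9]

Message polynomial: m(x) = 3 + 9·x (mod 11).
For each evaluation point α_i, compute m(α_i) mod 11:
  α_1 = 9: Horner steps 9 → 7, so m(9) = 7.
  α_2 = 10: Horner steps 9 → 5, so m(10) = 5.
  α_3 = 1: Horner steps 9 → 1, so m(1) = 1.
  α_4 = 8: Horner steps 9 → 9, so m(8) = 9.
Codeword c = [7, 5, 1, 9] ∈ F_11^4.


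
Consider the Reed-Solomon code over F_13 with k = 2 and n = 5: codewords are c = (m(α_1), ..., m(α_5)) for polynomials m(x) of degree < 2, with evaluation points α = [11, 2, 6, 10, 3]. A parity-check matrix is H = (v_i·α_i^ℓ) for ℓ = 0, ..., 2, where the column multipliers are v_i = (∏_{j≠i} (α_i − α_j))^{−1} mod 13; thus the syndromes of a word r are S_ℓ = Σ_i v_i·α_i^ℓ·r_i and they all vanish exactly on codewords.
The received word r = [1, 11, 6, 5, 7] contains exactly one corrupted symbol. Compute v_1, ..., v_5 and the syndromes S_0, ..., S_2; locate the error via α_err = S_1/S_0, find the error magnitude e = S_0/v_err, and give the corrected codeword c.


S = (4, 11, 1), error at position 3, error magnitude e = 11, c = [1, 11, 8, 5, 7].

Step 1: column multipliers v_i = (∏_{j≠i}(α_i − α_j))^{−1} mod 13.
  i = 1 (α = 11): (11−2)(11−6)(11−10)(11−3) = 9·5·1·8 = 360 ≡ 9, so v_1 = 9^{−1} = 3 (mod 13).
  i = 2 (α = 2): (2−11)(2−6)(2−10)(2−3) = (−9)·(−4)·(−8)·(−1) = 288 ≡ 2, so v_2 = 2^{−1} = 7 (mod 13).
  i = 3 (α = 6): (6−11)(6−2)(6−10)(6−3) = (−5)·4·(−4)·3 = 240 ≡ 6, so v_3 = 6^{−1} = 11 (mod 13).
  i = 4 (α = 10): (10−11)(10−2)(10−6)(10−3) = (−1)·8·4·7 = −224 ≡ 10, so v_4 = 10^{−1} = 4 (mod 13).
  i = 5 (α = 3): (3−11)(3−2)(3−6)(3−10) = (−8)·1·(−3)·(−7) = −168 ≡ 1, so v_5 = 1^{−1} = 1 (mod 13).
  v = [3, 7, 11, 4, 1].
Step 2: syndromes of r = [1, 11, 6, 5, 7] (all sums mod 13).
  S_0 = Σ v_i r_i = 3·1 + 7·11 + 11·6 + 4·5 + 1·7 = 173 ≡ 4.
  S_1 = Σ v_i α_i r_i = 3·11·1 + 7·2·11 + 11·6·6 + 4·10·5 + 1·3·7 = 804 ≡ 11.
  α_i^2 mod 13 = [4, 4, 10, 9, 9].
  S_2 = Σ v_i α_i^2 r_i = 3·4·1 + 7·4·11 + 11·10·6 + 4·9·5 + 1·9·7 = 1223 ≡ 1.
  S = (4, 11, 1) ≠ 0, so r is not a codeword (an error is present).
Step 3: locate the error. For a single error e at position i, S_ℓ = v_i·e·α_i^ℓ, so α_err = S_1/S_0.
  S_0^{−1} = 4^{−1} = 10 (mod 13), so α_err = 11·10 = 110 ≡ 6 = α_3. Error position i = 3.
  Consistency check: S_2/S_1 = 1·6 = 6 ≡ 6 = α_err ✓ (single-error assumption holds).
Step 4: error magnitude e = S_0/v_3 = S_0·∏_{j≠3}(α_3 − α_j) = 4·6 = 24 ≡ 11 (mod 13).
Step 5: correct position 3: c_3 = r_3 − e = 6 − 11 ≡ 8 (mod 13). Hence c = [1, 11, 8, 5, 7].
  Check: interpolating c through the α_i gives m(x) = 6 + 9·x (degree < 2) with m(α_i) = c_i for every i, so c is indeed a codeword.


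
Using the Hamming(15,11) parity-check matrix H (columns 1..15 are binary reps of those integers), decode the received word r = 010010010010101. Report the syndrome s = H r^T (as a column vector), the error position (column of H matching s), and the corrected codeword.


s = (0, 1, 1, 0)^T, error position = 6, corrected codeword c = 010011010010101

Compute s = H r^T mod 2 one row at a time:
  s_1 = 1 + 0 + 0 + 1 + 0 + 1 + 0 + 1 = 4 ≡ 0 (mod 2).
  s_2 = 0 + 1 + 0 + 0 + 0 + 1 + 0 + 1 = 3 ≡ 1 (mod 2).
  s_3 = 1 + 0 + 0 + 0 + 0 + 1 + 0 + 1 = 3 ≡ 1 (mod 2).
  s_4 = 0 + 0 + 1 + 0 + 0 + 1 + 1 + 1 = 4 ≡ 0 (mod 2).
s = (0, 1, 1, 0)^T — this equals column 6 of H (binary 0110), so error is at position 6.
Correct: flip bit 6 of r = 010010010010101 to get c = 010011010010101.


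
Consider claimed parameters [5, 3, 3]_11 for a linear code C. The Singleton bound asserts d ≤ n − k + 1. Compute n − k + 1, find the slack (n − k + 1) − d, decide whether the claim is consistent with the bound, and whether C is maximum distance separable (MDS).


Singleton RHS = n − k + 1 = 3, slack = 0, bound satisfied, MDS.

Singleton bound: d ≤ n − k + 1.
Here n = 5, k = 3, so n − k + 1 = 3.
Given d = 3, check d ≤ 3: YES.
Slack = (n − k + 1) − d = 0.
The code is MDS (slack = 0).
Description: the claimed parameters are [5, 3, 3]_11; such a code would be MDS (meets Singleton bound).


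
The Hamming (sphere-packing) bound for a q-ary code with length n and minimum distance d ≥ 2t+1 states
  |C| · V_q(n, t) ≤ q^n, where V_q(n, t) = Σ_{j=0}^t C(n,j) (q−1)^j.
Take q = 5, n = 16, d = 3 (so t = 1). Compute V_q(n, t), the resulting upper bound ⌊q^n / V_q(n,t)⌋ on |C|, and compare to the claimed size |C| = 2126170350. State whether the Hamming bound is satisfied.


V_q(n, t) = 65, q^n = 152587890625, Hamming bound = 2347506009, |C| = 2126170350 ≤ bound (satisfied).

Step 1: Compute V_q(n, t) = Σ_{j=0}^1 C(n, j) (q−1)^j.
  j = 0: C(16,0)·(4)^0 = 1·1 = 1.
  j = 1: C(16,1)·(4)^1 = 16·4 = 64.
  V_q(n, t) = 1 + 64 = 65.
Step 2: q^n = 5^16 = 152587890625.
Step 3: Hamming bound ⌊q^n / V_q(n,t)⌋ = ⌊152587890625/65⌋ = 2347506009.
Step 4: Compare |C| = 2126170350 to 2347506009: satisfied.
The claimed |C| lies below the Hamming bound.


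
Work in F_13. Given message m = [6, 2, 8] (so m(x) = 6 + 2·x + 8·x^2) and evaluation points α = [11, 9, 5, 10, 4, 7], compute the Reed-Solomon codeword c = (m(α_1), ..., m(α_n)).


c = [8, 9, 8, 7, 12, 9]

Message polynomial: m(x) = 6 + 2·x + 8·x^2 (mod 13).
For each evaluation point α_i, compute m(α_i) mod 13:
  α_1 = 11: Horner steps 8 → 12 → 8, so m(11) = 8.
  α_2 = 9: Horner steps 8 → 9 → 9, so m(9) = 9.
  α_3 = 5: Horner steps 8 → 3 → 8, so m(5) = 8.
  α_4 = 10: Horner steps 8 → 4 → 7, so m(10) = 7.
  α_5 = 4: Horner steps 8 → 8 → 12, so m(4) = 12.
  α_6 = 7: Horner steps 8 → 6 → 9, so m(7) = 9.
Codeword c = [8, 9, 8, 7, 12, 9] ∈ F_13^6.


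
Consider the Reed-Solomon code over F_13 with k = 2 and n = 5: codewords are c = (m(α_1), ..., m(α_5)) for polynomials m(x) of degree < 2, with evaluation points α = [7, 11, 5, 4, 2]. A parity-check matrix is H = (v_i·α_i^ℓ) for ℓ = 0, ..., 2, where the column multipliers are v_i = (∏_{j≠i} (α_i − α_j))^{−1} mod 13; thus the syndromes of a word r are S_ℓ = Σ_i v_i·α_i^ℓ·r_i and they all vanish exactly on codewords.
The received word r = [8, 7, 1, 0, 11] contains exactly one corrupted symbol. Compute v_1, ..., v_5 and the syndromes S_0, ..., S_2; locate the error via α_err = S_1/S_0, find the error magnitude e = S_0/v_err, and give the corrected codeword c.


S = (7, 10, 5), error at position 1, error magnitude e = 5, c = [3, 7, 1, 0, 11].

Step 1: column multipliers v_i = (∏_{j≠i}(α_i − α_j))^{−1} mod 13.
  i = 1 (α = 7): (7−11)(7−5)(7−4)(7−2) = (−4)·2·3·5 = −120 ≡ 10, so v_1 = 10^{−1} = 4 (mod 13).
  i = 2 (α = 11): (11−7)(11−5)(11−4)(11−2) = 4·6·7·9 = 1512 ≡ 4, so v_2 = 4^{−1} = 10 (mod 13).
  i = 3 (α = 5): (5−7)(5−11)(5−4)(5−2) = (−2)·(−6)·1·3 = 36 ≡ 10, so v_3 = 10^{−1} = 4 (mod 13).
  i = 4 (α = 4): (4−7)(4−11)(4−5)(4−2) = (−3)·(−7)·(−1)·2 = −42 ≡ 10, so v_4 = 10^{−1} = 4 (mod 13).
  i = 5 (α = 2): (2−7)(2−11)(2−5)(2−4) = (−5)·(−9)·(−3)·(−2) = 270 ≡ 10, so v_5 = 10^{−1} = 4 (mod 13).
  v = [4, 10, 4, 4, 4].
Step 2: syndromes of r = [8, 7, 1, 0, 11] (all sums mod 13).
  S_0 = Σ v_i r_i = 4·8 + 10·7 + 4·1 + 4·0 + 4·11 = 150 ≡ 7.
  S_1 = Σ v_i α_i r_i = 4·7·8 + 10·11·7 + 4·5·1 + 4·4·0 + 4·2·11 = 1102 ≡ 10.
  α_i^2 mod 13 = [10, 4, 12, 3, 4].
  S_2 = Σ v_i α_i^2 r_i = 4·10·8 + 10·4·7 + 4·12·1 + 4·3·0 + 4·4·11 = 824 ≡ 5.
  S = (7, 10, 5) ≠ 0, so r is not a codeword (an error is present).
Step 3: locate the error. For a single error e at position i, S_ℓ = v_i·e·α_i^ℓ, so α_err = S_1/S_0.
  S_0^{−1} = 7^{−1} = 2 (mod 13), so α_err = 10·2 = 20 ≡ 7 = α_1. Error position i = 1.
  Consistency check: S_2/S_1 = 5·4 = 20 ≡ 7 = α_err ✓ (single-error assumption holds).
Step 4: error magnitude e = S_0/v_1 = S_0·∏_{j≠1}(α_1 − α_j) = 7·10 = 70 ≡ 5 (mod 13).
Step 5: correct position 1: c_1 = r_1 − e = 8 − 5 ≡ 3 (mod 13). Hence c = [3, 7, 1, 0, 11].
  Check: interpolating c through the α_i gives m(x) = 9 + 1·x (degree < 2) with m(α_i) = c_i for every i, so c is indeed a codeword.


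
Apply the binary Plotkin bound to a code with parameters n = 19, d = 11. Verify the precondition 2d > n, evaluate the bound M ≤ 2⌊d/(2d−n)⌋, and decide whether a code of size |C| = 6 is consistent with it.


Plotkin bound M ≤ 6; given |C| = 6 ≤ bound (satisfied).

Check applicability: 2d = 22, n = 19.
2d − n = 3 > 0, so Plotkin applies.
Compute d/(2d−n) = 11/3 ≈ 3.6667.
⌊d/(2d−n)⌋ = 3.
Plotkin bound: M ≤ 2·3 = 6.
Given |C| = 6, check: satisfied.
This |C| is at the Plotkin bound.


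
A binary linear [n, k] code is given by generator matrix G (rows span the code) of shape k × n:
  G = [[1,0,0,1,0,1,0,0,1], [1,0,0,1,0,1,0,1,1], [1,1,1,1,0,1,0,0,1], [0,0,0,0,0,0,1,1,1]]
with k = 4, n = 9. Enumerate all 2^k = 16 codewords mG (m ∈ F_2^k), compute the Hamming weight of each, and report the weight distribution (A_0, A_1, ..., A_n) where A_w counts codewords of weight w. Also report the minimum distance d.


Weight distribution: A_0 = 1, A_1 = 1, A_2 = 2, A_3 = 2, A_4 = 3, A_5 = 3, A_6 = 2, A_7 = 2. Minimum distance d = 1.

Enumerate all 2^4 = 16 messages m ∈ F_2^4.
For each, compute codeword c = mG in F_2^9, then tally its weight.
  m = 0000 → c = 000000000, weight = 0.
  m = 1000 → c = 100101001, weight = 4.
  m = 0100 → c = 100101011, weight = 5.
  m = 1100 → c = 000000010, weight = 1.
  m = 0010 → c = 111101001, weight = 6.
  m = 1010 → c = 011000000, weight = 2.
  m = 0110 → c = 011000010, weight = 3.
  m = 1110 → c = 111101011, weight = 7.
  m = 0001 → c = 000000111, weight = 3.
  m = 1001 → c = 100101110, weight = 5.
  m = 0101 → c = 100101100, weight = 4.
  m = 1101 → c = 000000101, weight = 2.
  m = 0011 → c = 111101110, weight = 7.
  m = 1011 → c = 011000111, weight = 5.
  m = 0111 → c = 011000101, weight = 4.
  m = 1111 → c = 111101100, weight = 6.
Tally weights:
  weight 0: 1 codewords.
  weight 1: 1 codewords.
  weight 2: 2 codewords.
  weight 3: 2 codewords.
  weight 4: 3 codewords.
  weight 5: 3 codewords.
  weight 6: 2 codewords.
  weight 7: 2 codewords.
Minimum distance d = smallest w > 0 with A_w > 0 = 1.
Sanity: Σ A_w = 16 = 2^4 = 16 ✓.


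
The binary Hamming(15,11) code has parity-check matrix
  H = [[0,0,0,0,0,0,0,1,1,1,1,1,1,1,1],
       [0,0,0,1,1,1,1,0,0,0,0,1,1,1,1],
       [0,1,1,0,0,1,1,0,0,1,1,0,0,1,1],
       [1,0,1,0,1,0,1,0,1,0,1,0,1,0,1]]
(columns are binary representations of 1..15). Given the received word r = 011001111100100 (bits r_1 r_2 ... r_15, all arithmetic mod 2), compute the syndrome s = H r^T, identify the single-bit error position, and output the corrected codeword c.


s = (0, 1, 1, 0)^T, error position = 6, corrected codeword c = 011000111100100

Compute s = H r^T mod 2 one row at a time:
  s_1 = 1 + 1 + 1 + 0 + 0 + 1 + 0 + 0 = 4 ≡ 0 (mod 2).
  s_2 = 0 + 0 + 1 + 1 + 0 + 1 + 0 + 0 = 3 ≡ 1 (mod 2).
  s_3 = 1 + 1 + 1 + 1 + 1 + 0 + 0 + 0 = 5 ≡ 1 (mod 2).
  s_4 = 0 + 1 + 0 + 1 + 1 + 0 + 1 + 0 = 4 ≡ 0 (mod 2).
s = (0, 1, 1, 0)^T — this equals column 6 of H (binary 0110), so error is at position 6.
Correct: flip bit 6 of r = 011001111100100 to get c = 011000111100100.


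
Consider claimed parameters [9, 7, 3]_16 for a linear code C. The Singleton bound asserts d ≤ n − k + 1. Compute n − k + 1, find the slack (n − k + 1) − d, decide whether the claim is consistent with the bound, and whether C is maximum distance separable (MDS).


Singleton RHS = n − k + 1 = 3, slack = 0, bound satisfied, MDS.

Singleton bound: d ≤ n − k + 1.
Here n = 9, k = 7, so n − k + 1 = 3.
Given d = 3, check d ≤ 3: YES.
Slack = (n − k + 1) − d = 0.
The code is MDS (slack = 0).
Description: the claimed parameters are [9, 7, 3]_16; such a code would be MDS (meets Singleton bound).


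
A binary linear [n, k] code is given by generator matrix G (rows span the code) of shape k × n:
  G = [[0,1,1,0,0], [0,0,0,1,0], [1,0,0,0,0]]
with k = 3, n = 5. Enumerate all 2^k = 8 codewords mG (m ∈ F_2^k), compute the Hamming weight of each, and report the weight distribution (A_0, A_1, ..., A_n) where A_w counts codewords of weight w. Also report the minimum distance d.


Weight distribution: A_0 = 1, A_1 = 2, A_2 = 2, A_3 = 2, A_4 = 1. Minimum distance d = 1.

Enumerate all 2^3 = 8 messages m ∈ F_2^3.
For each, compute codeword c = mG in F_2^5, then tally its weight.
  m = 000 → c = 00000, weight = 0.
  m = 100 → c = 01100, weight = 2.
  m = 010 → c = 00010, weight = 1.
  m = 110 → c = 01110, weight = 3.
  m = 001 → c = 10000, weight = 1.
  m = 101 → c = 11100, weight = 3.
  m = 011 → c = 10010, weight = 2.
  m = 111 → c = 11110, weight = 4.
Tally weights:
  weight 0: 1 codewords.
  weight 1: 2 codewords.
  weight 2: 2 codewords.
  weight 3: 2 codewords.
  weight 4: 1 codewords.
Minimum distance d = smallest w > 0 with A_w > 0 = 1.
Sanity: Σ A_w = 8 = 2^3 = 8 ✓.


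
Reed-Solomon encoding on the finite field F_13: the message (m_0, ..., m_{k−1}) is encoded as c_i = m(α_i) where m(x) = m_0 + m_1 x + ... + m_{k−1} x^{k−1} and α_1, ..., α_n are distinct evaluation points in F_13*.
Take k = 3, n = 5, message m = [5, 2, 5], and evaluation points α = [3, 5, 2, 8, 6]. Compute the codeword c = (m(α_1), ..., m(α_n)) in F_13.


c = [4, 10, 3, 3, 2]

Message polynomial: m(x) = 5 + 2·x + 5·x^2 (mod 13).
For each evaluation point α_i, compute m(α_i) mod 13:
  α_1 = 3: Horner steps 5 → 4 → 4, so m(3) = 4.
  α_2 = 5: Horner steps 5 → 1 → 10, so m(5) = 10.
  α_3 = 2: Horner steps 5 → 12 → 3, so m(2) = 3.
  α_4 = 8: Horner steps 5 → 3 → 3, so m(8) = 3.
  α_5 = 6: Horner steps 5 → 6 → 2, so m(6) = 2.
Codeword c = [4, 10, 3, 3, 2] ∈ F_13^5.


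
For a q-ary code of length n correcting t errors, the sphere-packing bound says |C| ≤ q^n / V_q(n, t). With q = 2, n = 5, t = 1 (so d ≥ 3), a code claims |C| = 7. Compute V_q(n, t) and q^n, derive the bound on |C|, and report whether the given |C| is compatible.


V_q(n, t) = 6, q^n = 32, Hamming bound = 5, |C| = 7 > bound (violated).

Step 1: Compute V_q(n, t) = Σ_{j=0}^1 C(n, j) (q−1)^j.
  j = 0: C(5,0)·(1)^0 = 1·1 = 1.
  j = 1: C(5,1)·(1)^1 = 5·1 = 5.
  V_q(n, t) = 1 + 5 = 6.
Step 2: q^n = 2^5 = 32.
Step 3: Hamming bound ⌊q^n / V_q(n,t)⌋ = ⌊32/6⌋ = 5.
Step 4: Compare |C| = 7 to 5: violated.
The claimed |C| lies above the Hamming bound, so no 2-ary code of length 5 with d ≥ 3 can have 7 codewords.


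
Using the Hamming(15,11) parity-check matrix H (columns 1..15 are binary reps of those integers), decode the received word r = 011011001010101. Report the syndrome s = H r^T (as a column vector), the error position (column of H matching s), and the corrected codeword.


s = (0, 0, 1, 0)^T, error position = 2, corrected codeword c = 001011001010101

Compute s = H r^T mod 2 one row at a time:
  s_1 = 0 + 1 + 0 + 1 + 0 + 1 + 0 + 1 = 4 ≡ 0 (mod 2).
  s_2 = 0 + 1 + 1 + 0 + 0 + 1 + 0 + 1 = 4 ≡ 0 (mod 2).
  s_3 = 1 + 1 + 1 + 0 + 0 + 1 + 0 + 1 = 5 ≡ 1 (mod 2).
  s_4 = 0 + 1 + 1 + 0 + 1 + 1 + 1 + 1 = 6 ≡ 0 (mod 2).
s = (0, 0, 1, 0)^T — this equals column 2 of H (binary 0010), so error is at position 2.
Correct: flip bit 2 of r = 011011001010101 to get c = 001011001010101.


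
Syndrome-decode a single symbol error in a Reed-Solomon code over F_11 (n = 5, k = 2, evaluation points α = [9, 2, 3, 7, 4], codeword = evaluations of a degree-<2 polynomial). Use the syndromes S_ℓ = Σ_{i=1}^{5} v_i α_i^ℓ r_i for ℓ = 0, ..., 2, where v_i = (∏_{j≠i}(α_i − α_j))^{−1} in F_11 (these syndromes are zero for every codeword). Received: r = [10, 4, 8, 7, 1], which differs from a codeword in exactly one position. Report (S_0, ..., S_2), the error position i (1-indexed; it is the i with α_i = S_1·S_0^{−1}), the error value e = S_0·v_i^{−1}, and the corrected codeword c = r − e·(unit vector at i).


S = (5, 2, 3), error at position 4, error magnitude e = 5, c = [10, 4, 8, 2, 1].

Step 1: column multipliers v_i = (∏_{j≠i}(α_i − α_j))^{−1} mod 11.
  i = 1 (α = 9): (9−2)(9−3)(9−7)(9−4) = 7·6·2·5 = 420 ≡ 2, so v_1 = 2^{−1} = 6 (mod 11).
  i = 2 (α = 2): (2−9)(2−3)(2−7)(2−4) = (−7)·(−1)·(−5)·(−2) = 70 ≡ 4, so v_2 = 4^{−1} = 3 (mod 11).
  i = 3 (α = 3): (3−9)(3−2)(3−7)(3−4) = (−6)·1·(−4)·(−1) = −24 ≡ 9, so v_3 = 9^{−1} = 5 (mod 11).
  i = 4 (α = 7): (7−9)(7−2)(7−3)(7−4) = (−2)·5·4·3 = −120 ≡ 1, so v_4 = 1^{−1} = 1 (mod 11).
  i = 5 (α = 4): (4−9)(4−2)(4−3)(4−7) = (−5)·2·1·(−3) = 30 ≡ 8, so v_5 = 8^{−1} = 7 (mod 11).
  v = [6, 3, 5, 1, 7].
Step 2: syndromes of r = [10, 4, 8, 7, 1] (all sums mod 11).
  S_0 = Σ v_i r_i = 6·10 + 3·4 + 5·8 + 1·7 + 7·1 = 126 ≡ 5.
  S_1 = Σ v_i α_i r_i = 6·9·10 + 3·2·4 + 5·3·8 + 1·7·7 + 7·4·1 = 761 ≡ 2.
  α_i^2 mod 11 = [4, 4, 9, 5, 5].
  S_2 = Σ v_i α_i^2 r_i = 6·4·10 + 3·4·4 + 5·9·8 + 1·5·7 + 7·5·1 = 718 ≡ 3.
  S = (5, 2, 3) ≠ 0, so r is not a codeword (an error is present).
Step 3: locate the error. For a single error e at position i, S_ℓ = v_i·e·α_i^ℓ, so α_err = S_1/S_0.
  S_0^{−1} = 5^{−1} = 9 (mod 11), so α_err = 2·9 = 18 ≡ 7 = α_4. Error position i = 4.
  Consistency check: S_2/S_1 = 3·6 = 18 ≡ 7 = α_err ✓ (single-error assumption holds).
Step 4: error magnitude e = S_0/v_4 = S_0·∏_{j≠4}(α_4 − α_j) = 5·1 = 5 ≡ 5 (mod 11).
Step 5: correct position 4: c_4 = r_4 − e = 7 − 5 ≡ 2 (mod 11). Hence c = [10, 4, 8, 2, 1].
  Check: interpolating c through the α_i gives m(x) = 7 + 4·x (degree < 2) with m(α_i) = c_i for every i, so c is indeed a codeword.


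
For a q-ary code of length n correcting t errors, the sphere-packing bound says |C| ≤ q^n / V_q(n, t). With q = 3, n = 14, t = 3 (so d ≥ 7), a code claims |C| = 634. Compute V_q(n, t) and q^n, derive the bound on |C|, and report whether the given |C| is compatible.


V_q(n, t) = 3305, q^n = 4782969, Hamming bound = 1447, |C| = 634 ≤ bound (satisfied).

Step 1: Compute V_q(n, t) = Σ_{j=0}^3 C(n, j) (q−1)^j.
  j = 0: C(14,0)·(2)^0 = 1·1 = 1.
  j = 1: C(14,1)·(2)^1 = 14·2 = 28.
  j = 2: C(14,2)·(2)^2 = 91·4 = 364.
  j = 3: C(14,3)·(2)^3 = 364·8 = 2912.
  V_q(n, t) = 1 + 28 + 364 + 2912 = 3305.
Step 2: q^n = 3^14 = 4782969.
Step 3: Hamming bound ⌊q^n / V_q(n,t)⌋ = ⌊4782969/3305⌋ = 1447.
Step 4: Compare |C| = 634 to 1447: satisfied.
The claimed |C| lies below the Hamming bound.


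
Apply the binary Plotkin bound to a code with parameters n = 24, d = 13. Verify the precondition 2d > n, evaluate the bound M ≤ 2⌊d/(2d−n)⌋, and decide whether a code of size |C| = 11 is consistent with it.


Plotkin bound M ≤ 12; given |C| = 11 ≤ bound (satisfied).

Check applicability: 2d = 26, n = 24.
2d − n = 2 > 0, so Plotkin applies.
Compute d/(2d−n) = 13/2 ≈ 6.5000.
⌊d/(2d−n)⌋ = 6.
Plotkin bound: M ≤ 2·6 = 12.
Given |C| = 11, check: satisfied.
This |C| is below the Plotkin bound.


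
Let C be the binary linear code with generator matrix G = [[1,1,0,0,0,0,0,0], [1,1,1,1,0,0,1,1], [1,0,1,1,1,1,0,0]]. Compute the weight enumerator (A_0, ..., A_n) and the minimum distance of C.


Weight distribution: A_0 = 1, A_2 = 1, A_4 = 1, A_5 = 4, A_6 = 1. Minimum distance d = 2.

Enumerate all 2^3 = 8 messages m ∈ F_2^3.
For each, compute codeword c = mG in F_2^8, then tally its weight.
  m = 000 → c = 00000000, weight = 0.
  m = 100 → c = 11000000, weight = 2.
  m = 010 → c = 11110011, weight = 6.
  m = 110 → c = 00110011, weight = 4.
  m = 001 → c = 10111100, weight = 5.
  m = 101 → c = 01111100, weight = 5.
  m = 011 → c = 01001111, weight = 5.
  m = 111 → c = 10001111, weight = 5.
Tally weights:
  weight 0: 1 codewords.
  weight 2: 1 codewords.
  weight 4: 1 codewords.
  weight 5: 4 codewords.
  weight 6: 1 codewords.
Minimum distance d = smallest w > 0 with A_w > 0 = 2.
Sanity: Σ A_w = 8 = 2^3 = 8 ✓.


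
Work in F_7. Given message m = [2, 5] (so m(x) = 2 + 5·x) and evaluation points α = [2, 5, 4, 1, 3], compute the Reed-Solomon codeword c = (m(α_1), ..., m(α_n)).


c = [5, 6, 1, 0, 3]

Message polynomial: m(x) = 2 + 5·x (mod 7).
For each evaluation point α_i, compute m(α_i) mod 7:
  α_1 = 2: Horner steps 5 → 5, so m(2) = 5.
  α_2 = 5: Horner steps 5 → 6, so m(5) = 6.
  α_3 = 4: Horner steps 5 → 1, so m(4) = 1.
  α_4 = 1: Horner steps 5 → 0, so m(1) = 0.
  α_5 = 3: Horner steps 5 → 3, so m(3) = 3.
Codeword c = [5, 6, 1, 0, 3] ∈ F_7^5.


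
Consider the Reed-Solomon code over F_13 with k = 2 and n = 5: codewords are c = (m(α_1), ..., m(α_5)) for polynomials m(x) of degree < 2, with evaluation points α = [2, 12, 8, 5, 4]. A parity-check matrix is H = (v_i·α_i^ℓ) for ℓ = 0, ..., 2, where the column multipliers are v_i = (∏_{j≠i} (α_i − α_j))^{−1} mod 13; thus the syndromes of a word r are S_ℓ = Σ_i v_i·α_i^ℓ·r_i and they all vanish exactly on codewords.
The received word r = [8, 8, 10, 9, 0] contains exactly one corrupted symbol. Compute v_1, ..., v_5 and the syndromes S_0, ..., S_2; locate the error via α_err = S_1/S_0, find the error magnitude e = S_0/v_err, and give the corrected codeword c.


S = (10, 3, 10), error at position 2, error magnitude e = 1, c = [8, 7, 10, 9, 0].

Step 1: column multipliers v_i = (∏_{j≠i}(α_i − α_j))^{−1} mod 13.
  i = 1 (α = 2): (2−12)(2−8)(2−5)(2−4) = (−10)·(−6)·(−3)·(−2) = 360 ≡ 9, so v_1 = 9^{−1} = 3 (mod 13).
  i = 2 (α = 12): (12−2)(12−8)(12−5)(12−4) = 10·4·7·8 = 2240 ≡ 4, so v_2 = 4^{−1} = 10 (mod 13).
  i = 3 (α = 8): (8−2)(8−12)(8−5)(8−4) = 6·(−4)·3·4 = −288 ≡ 11, so v_3 = 11^{−1} = 6 (mod 13).
  i = 4 (α = 5): (5−2)(5−12)(5−8)(5−4) = 3·(−7)·(−3)·1 = 63 ≡ 11, so v_4 = 11^{−1} = 6 (mod 13).
  i = 5 (α = 4): (4−2)(4−12)(4−8)(4−5) = 2·(−8)·(−4)·(−1) = −64 ≡ 1, so v_5 = 1^{−1} = 1 (mod 13).
  v = [3, 10, 6, 6, 1].
Step 2: syndromes of r = [8, 8, 10, 9, 0] (all sums mod 13).
  S_0 = Σ v_i r_i = 3·8 + 10·8 + 6·10 + 6·9 + 1·0 = 218 ≡ 10.
  S_1 = Σ v_i α_i r_i = 3·2·8 + 10·12·8 + 6·8·10 + 6·5·9 + 1·4·0 = 1758 ≡ 3.
  α_i^2 mod 13 = [4, 1, 12, 12, 3].
  S_2 = Σ v_i α_i^2 r_i = 3·4·8 + 10·1·8 + 6·12·10 + 6·12·9 + 1·3·0 = 1544 ≡ 10.
  S = (10, 3, 10) ≠ 0, so r is not a codeword (an error is present).
Step 3: locate the error. For a single error e at position i, S_ℓ = v_i·e·α_i^ℓ, so α_err = S_1/S_0.
  S_0^{−1} = 10^{−1} = 4 (mod 13), so α_err = 3·4 = 12 ≡ 12 = α_2. Error position i = 2.
  Consistency check: S_2/S_1 = 10·9 = 90 ≡ 12 = α_err ✓ (single-error assumption holds).
Step 4: error magnitude e = S_0/v_2 = S_0·∏_{j≠2}(α_2 − α_j) = 10·4 = 40 ≡ 1 (mod 13).
Step 5: correct position 2: c_2 = r_2 − e = 8 − 1 ≡ 7 (mod 13). Hence c = [8, 7, 10, 9, 0].
  Check: interpolating c through the α_i gives m(x) = 3 + 9·x (degree < 2) with m(α_i) = c_i for every i, so c is indeed a codeword.


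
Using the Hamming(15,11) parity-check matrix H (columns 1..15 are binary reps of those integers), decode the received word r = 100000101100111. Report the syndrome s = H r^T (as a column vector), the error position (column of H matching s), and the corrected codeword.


s = (1, 0, 0, 1)^T, error position = 9, corrected codeword c = 100000100100111

Compute s = H r^T mod 2 one row at a time:
  s_1 = 0 + 1 + 1 + 0 + 0 + 1 + 1 + 1 = 5 ≡ 1 (mod 2).
  s_2 = 0 + 0 + 0 + 1 + 0 + 1 + 1 + 1 = 4 ≡ 0 (mod 2).
  s_3 = 0 + 0 + 0 + 1 + 1 + 0 + 1 + 1 = 4 ≡ 0 (mod 2).
  s_4 = 1 + 0 + 0 + 1 + 1 + 0 + 1 + 1 = 5 ≡ 1 (mod 2).
s = (1, 0, 0, 1)^T — this equals column 9 of H (binary 1001), so error is at position 9.
Correct: flip bit 9 of r = 100000101100111 to get c = 100000100100111.


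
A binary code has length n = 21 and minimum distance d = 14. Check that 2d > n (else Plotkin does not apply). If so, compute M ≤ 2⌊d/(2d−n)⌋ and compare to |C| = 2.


Plotkin bound M ≤ 4; given |C| = 2 ≤ bound (satisfied).

Check applicability: 2d = 28, n = 21.
2d − n = 7 > 0, so Plotkin applies.
Compute d/(2d−n) = 14/7 ≈ 2.0000.
⌊d/(2d−n)⌋ = 2.
Plotkin bound: M ≤ 2·2 = 4.
Given |C| = 2, check: satisfied.
This |C| is below the Plotkin bound.


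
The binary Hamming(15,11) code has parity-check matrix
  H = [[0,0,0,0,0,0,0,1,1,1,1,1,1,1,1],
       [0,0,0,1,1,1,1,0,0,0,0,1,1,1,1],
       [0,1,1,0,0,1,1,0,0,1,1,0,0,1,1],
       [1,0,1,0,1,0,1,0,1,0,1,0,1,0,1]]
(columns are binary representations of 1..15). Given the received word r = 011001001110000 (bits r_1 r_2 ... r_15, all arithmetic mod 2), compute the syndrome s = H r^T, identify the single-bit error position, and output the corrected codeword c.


s = (1, 1, 1, 1)^T, error position = 15, corrected codeword c = 011001001110001

Compute s = H r^T mod 2 one row at a time:
  s_1 = 0 + 1 + 1 + 1 + 0 + 0 + 0 + 0 = 3 ≡ 1 (mod 2).
  s_2 = 0 + 0 + 1 + 0 + 0 + 0 + 0 + 0 = 1 ≡ 1 (mod 2).
  s_3 = 1 + 1 + 1 + 0 + 1 + 1 + 0 + 0 = 5 ≡ 1 (mod 2).
  s_4 = 0 + 1 + 0 + 0 + 1 + 1 + 0 + 0 = 3 ≡ 1 (mod 2).
s = (1, 1, 1, 1)^T — this equals column 15 of H (binary 1111), so error is at position 15.
Correct: flip bit 15 of r = 011001001110000 to get c = 011001001110001.


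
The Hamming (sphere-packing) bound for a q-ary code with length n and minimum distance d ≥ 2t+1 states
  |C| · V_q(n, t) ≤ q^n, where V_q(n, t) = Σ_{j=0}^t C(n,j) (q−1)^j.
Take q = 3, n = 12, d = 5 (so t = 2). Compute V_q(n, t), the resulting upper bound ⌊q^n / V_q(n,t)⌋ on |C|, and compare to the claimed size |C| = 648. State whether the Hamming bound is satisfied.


V_q(n, t) = 289, q^n = 531441, Hamming bound = 1838, |C| = 648 ≤ bound (satisfied).

Step 1: Compute V_q(n, t) = Σ_{j=0}^2 C(n, j) (q−1)^j.
  j = 0: C(12,0)·(2)^0 = 1·1 = 1.
  j = 1: C(12,1)·(2)^1 = 12·2 = 24.
  j = 2: C(12,2)·(2)^2 = 66·4 = 264.
  V_q(n, t) = 1 + 24 + 264 = 289.
Step 2: q^n = 3^12 = 531441.
Step 3: Hamming bound ⌊q^n / V_q(n,t)⌋ = ⌊531441/289⌋ = 1838.
Step 4: Compare |C| = 648 to 1838: satisfied.
The claimed |C| lies below the Hamming bound.


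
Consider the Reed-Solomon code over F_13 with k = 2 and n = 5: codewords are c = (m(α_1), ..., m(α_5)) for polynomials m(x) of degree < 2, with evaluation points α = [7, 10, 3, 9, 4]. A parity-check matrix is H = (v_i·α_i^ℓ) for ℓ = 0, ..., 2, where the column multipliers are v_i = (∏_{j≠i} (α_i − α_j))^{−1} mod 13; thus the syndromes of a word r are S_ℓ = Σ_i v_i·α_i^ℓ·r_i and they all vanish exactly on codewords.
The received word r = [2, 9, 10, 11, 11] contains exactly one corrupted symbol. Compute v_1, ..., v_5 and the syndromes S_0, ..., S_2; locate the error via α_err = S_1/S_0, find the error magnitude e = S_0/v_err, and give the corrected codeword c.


S = (3, 12, 9), error at position 5, error magnitude e = 3, c = [2, 9, 10, 11, 8].

Step 1: column multipliers v_i = (∏_{j≠i}(α_i − α_j))^{−1} mod 13.
  i = 1 (α = 7): (7−10)(7−3)(7−9)(7−4) = (−3)·4·(−2)·3 = 72 ≡ 7, so v_1 = 7^{−1} = 2 (mod 13).
  i = 2 (α = 10): (10−7)(10−3)(10−9)(10−4) = 3·7·1·6 = 126 ≡ 9, so v_2 = 9^{−1} = 3 (mod 13).
  i = 3 (α = 3): (3−7)(3−10)(3−9)(3−4) = (−4)·(−7)·(−6)·(−1) = 168 ≡ 12, so v_3 = 12^{−1} = 12 (mod 13).
  i = 4 (α = 9): (9−7)(9−10)(9−3)(9−4) = 2·(−1)·6·5 = −60 ≡ 5, so v_4 = 5^{−1} = 8 (mod 13).
  i = 5 (α = 4): (4−7)(4−10)(4−3)(4−9) = (−3)·(−6)·1·(−5) = −90 ≡ 1, so v_5 = 1^{−1} = 1 (mod 13).
  v = [2, 3, 12, 8, 1].
Step 2: syndromes of r = [2, 9, 10, 11, 11] (all sums mod 13).
  S_0 = Σ v_i r_i = 2·2 + 3·9 + 12·10 + 8·11 + 1·11 = 250 ≡ 3.
  S_1 = Σ v_i α_i r_i = 2·7·2 + 3·10·9 + 12·3·10 + 8·9·11 + 1·4·11 = 1494 ≡ 12.
  α_i^2 mod 13 = [10, 9, 9, 3, 3].
  S_2 = Σ v_i α_i^2 r_i = 2·10·2 + 3·9·9 + 12·9·10 + 8·3·11 + 1·3·11 = 1660 ≡ 9.
  S = (3, 12, 9) ≠ 0, so r is not a codeword (an error is present).
Step 3: locate the error. For a single error e at position i, S_ℓ = v_i·e·α_i^ℓ, so α_err = S_1/S_0.
  S_0^{−1} = 3^{−1} = 9 (mod 13), so α_err = 12·9 = 108 ≡ 4 = α_5. Error position i = 5.
  Consistency check: S_2/S_1 = 9·12 = 108 ≡ 4 = α_err ✓ (single-error assumption holds).
Step 4: error magnitude e = S_0/v_5 = S_0·∏_{j≠5}(α_5 − α_j) = 3·1 = 3 ≡ 3 (mod 13).
Step 5: correct position 5: c_5 = r_5 − e = 11 − 3 ≡ 8 (mod 13). Hence c = [2, 9, 10, 11, 8].
  Check: interpolating c through the α_i gives m(x) = 3 + 11·x (degree < 2) with m(α_i) = c_i for every i, so c is indeed a codeword.


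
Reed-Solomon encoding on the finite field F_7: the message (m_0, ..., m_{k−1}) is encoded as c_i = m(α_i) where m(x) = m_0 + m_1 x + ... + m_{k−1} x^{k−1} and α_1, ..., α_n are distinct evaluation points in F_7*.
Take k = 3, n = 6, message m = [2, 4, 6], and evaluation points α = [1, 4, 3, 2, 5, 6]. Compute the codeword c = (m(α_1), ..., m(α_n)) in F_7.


c = [5, 2, 5, 6, 4, 4]

Message polynomial: m(x) = 2 + 4·x + 6·x^2 (mod 7).
For each evaluation point α_i, compute m(α_i) mod 7:
  α_1 = 1: Horner steps 6 → 3 → 5, so m(1) = 5.
  α_2 = 4: Horner steps 6 → 0 → 2, so m(4) = 2.
  α_3 = 3: Horner steps 6 → 1 → 5, so m(3) = 5.
  α_4 = 2: Horner steps 6 → 2 → 6, so m(2) = 6.
  α_5 = 5: Horner steps 6 → 6 → 4, so m(5) = 4.
  α_6 = 6: Horner steps 6 → 5 → 4, so m(6) = 4.
Codeword c = [5, 2, 5, 6, 4, 4] ∈ F_7^6.


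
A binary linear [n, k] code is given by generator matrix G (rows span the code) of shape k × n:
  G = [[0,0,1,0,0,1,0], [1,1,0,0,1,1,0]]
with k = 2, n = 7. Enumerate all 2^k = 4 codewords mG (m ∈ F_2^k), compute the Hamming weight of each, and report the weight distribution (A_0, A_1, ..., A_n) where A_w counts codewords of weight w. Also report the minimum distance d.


Weight distribution: A_0 = 1, A_2 = 1, A_4 = 2. Minimum distance d = 2.

Enumerate all 2^2 = 4 messages m ∈ F_2^2.
For each, compute codeword c = mG in F_2^7, then tally its weight.
  m = 00 → c = 0000000, weight = 0.
  m = 10 → c = 0010010, weight = 2.
  m = 01 → c = 1100110, weight = 4.
  m = 11 → c = 1110100, weight = 4.
Tally weights:
  weight 0: 1 codewords.
  weight 2: 1 codewords.
  weight 4: 2 codewords.
Minimum distance d = smallest w > 0 with A_w > 0 = 2.
Sanity: Σ A_w = 4 = 2^2 = 4 ✓.


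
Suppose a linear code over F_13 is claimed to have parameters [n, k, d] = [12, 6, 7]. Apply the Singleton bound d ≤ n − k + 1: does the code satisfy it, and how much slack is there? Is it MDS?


Singleton RHS = n − k + 1 = 7, slack = 0, bound satisfied, MDS.

Singleton bound: d ≤ n − k + 1.
Here n = 12, k = 6, so n − k + 1 = 7.
Given d = 7, check d ≤ 7: YES.
Slack = (n − k + 1) − d = 0.
The code is MDS (slack = 0).
Description: the claimed parameters are [12, 6, 7]_13; such a code would be MDS (meets Singleton bound).


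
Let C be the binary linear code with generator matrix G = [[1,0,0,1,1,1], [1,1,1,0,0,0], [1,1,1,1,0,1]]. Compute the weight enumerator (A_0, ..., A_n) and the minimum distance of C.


Weight distribution: A_0 = 1, A_2 = 2, A_3 = 2, A_4 = 1, A_5 = 2. Minimum distance d = 2.

Enumerate all 2^3 = 8 messages m ∈ F_2^3.
For each, compute codeword c = mG in F_2^6, then tally its weight.
  m = 000 → c = 000000, weight = 0.
  m = 100 → c = 100111, weight = 4.
  m = 010 → c = 111000, weight = 3.
  m = 110 → c = 011111, weight = 5.
  m = 001 → c = 111101, weight = 5.
  m = 101 → c = 011010, weight = 3.
  m = 011 → c = 000101, weight = 2.
  m = 111 → c = 100010, weight = 2.
Tally weights:
  weight 0: 1 codewords.
  weight 2: 2 codewords.
  weight 3: 2 codewords.
  weight 4: 1 codewords.
  weight 5: 2 codewords.
Minimum distance d = smallest w > 0 with A_w > 0 = 2.
Sanity: Σ A_w = 8 = 2^3 = 8 ✓.


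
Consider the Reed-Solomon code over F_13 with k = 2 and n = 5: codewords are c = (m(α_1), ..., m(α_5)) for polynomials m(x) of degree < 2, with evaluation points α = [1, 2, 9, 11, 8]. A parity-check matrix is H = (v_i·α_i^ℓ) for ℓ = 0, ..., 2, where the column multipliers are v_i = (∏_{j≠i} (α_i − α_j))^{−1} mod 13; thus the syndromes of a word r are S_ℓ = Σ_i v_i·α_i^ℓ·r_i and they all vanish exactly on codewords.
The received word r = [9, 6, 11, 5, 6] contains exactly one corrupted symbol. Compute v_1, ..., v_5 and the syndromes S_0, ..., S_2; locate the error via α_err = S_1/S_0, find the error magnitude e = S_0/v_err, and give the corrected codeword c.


S = (2, 3, 11), error at position 5, error magnitude e = 5, c = [9, 6, 11, 5, 1].

Step 1: column multipliers v_i = (∏_{j≠i}(α_i − α_j))^{−1} mod 13.
  i = 1 (α = 1): (1−2)(1−9)(1−11)(1−8) = (−1)·(−8)·(−10)·(−7) = 560 ≡ 1, so v_1 = 1^{−1} = 1 (mod 13).
  i = 2 (α = 2): (2−1)(2−9)(2−11)(2−8) = 1·(−7)·(−9)·(−6) = −378 ≡ 12, so v_2 = 12^{−1} = 12 (mod 13).
  i = 3 (α = 9): (9−1)(9−2)(9−11)(9−8) = 8·7·(−2)·1 = −112 ≡ 5, so v_3 = 5^{−1} = 8 (mod 13).
  i = 4 (α = 11): (11−1)(11−2)(11−9)(11−8) = 10·9·2·3 = 540 ≡ 7, so v_4 = 7^{−1} = 2 (mod 13).
  i = 5 (α = 8): (8−1)(8−2)(8−9)(8−11) = 7·6·(−1)·(−3) = 126 ≡ 9, so v_5 = 9^{−1} = 3 (mod 13).
  v = [1, 12, 8, 2, 3].
Step 2: syndromes of r = [9, 6, 11, 5, 6] (all sums mod 13).
  S_0 = Σ v_i r_i = 1·9 + 12·6 + 8·11 + 2·5 + 3·6 = 197 ≡ 2.
  S_1 = Σ v_i α_i r_i = 1·1·9 + 12·2·6 + 8·9·11 + 2·11·5 + 3·8·6 = 1199 ≡ 3.
  α_i^2 mod 13 = [1, 4, 3, 4, 12].
  S_2 = Σ v_i α_i^2 r_i = 1·1·9 + 12·4·6 + 8·3·11 + 2·4·5 + 3·12·6 = 817 ≡ 11.
  S = (2, 3, 11) ≠ 0, so r is not a codeword (an error is present).
Step 3: locate the error. For a single error e at position i, S_ℓ = v_i·e·α_i^ℓ, so α_err = S_1/S_0.
  S_0^{−1} = 2^{−1} = 7 (mod 13), so α_err = 3·7 = 21 ≡ 8 = α_5. Error position i = 5.
  Consistency check: S_2/S_1 = 11·9 = 99 ≡ 8 = α_err ✓ (single-error assumption holds).
Step 4: error magnitude e = S_0/v_5 = S_0·∏_{j≠5}(α_5 − α_j) = 2·9 = 18 ≡ 5 (mod 13).
Step 5: correct position 5: c_5 = r_5 − e = 6 − 5 ≡ 1 (mod 13). Hence c = [9, 6, 11, 5, 1].
  Check: interpolating c through the α_i gives m(x) = 12 + 10·x (degree < 2) with m(α_i) = c_i for every i, so c is indeed a codeword.


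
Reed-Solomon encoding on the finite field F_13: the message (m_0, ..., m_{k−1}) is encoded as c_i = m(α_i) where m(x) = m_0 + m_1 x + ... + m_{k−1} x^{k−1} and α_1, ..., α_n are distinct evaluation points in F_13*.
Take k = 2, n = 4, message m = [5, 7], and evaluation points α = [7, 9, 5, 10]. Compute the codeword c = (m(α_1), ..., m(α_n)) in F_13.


c = [2, 3, 1, 10]

Message polynomial: m(x) = 5 + 7·x (mod 13).
For each evaluation point α_i, compute m(α_i) mod 13:
  α_1 = 7: Horner steps 7 → 2, so m(7) = 2.
  α_2 = 9: Horner steps 7 → 3, so m(9) = 3.
  α_3 = 5: Horner steps 7 → 1, so m(5) = 1.
  α_4 = 10: Horner steps 7 → 10, so m(10) = 10.
Codeword c = [2, 3, 1, 10] ∈ F_13^4.
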